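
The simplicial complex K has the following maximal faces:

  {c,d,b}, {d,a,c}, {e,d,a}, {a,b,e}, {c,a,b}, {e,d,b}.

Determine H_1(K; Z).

K has 5 vertices, 9 edges, 6 triangles.
rank ∂_1 = 4, rank ∂_2 = 5 ⇒ b_1 = 9 − 4 − 5 = 0; all invariant factors of ∂_2 are 1 so no torsion. So H_1 ≅ 0.

H_1 ≅ 0.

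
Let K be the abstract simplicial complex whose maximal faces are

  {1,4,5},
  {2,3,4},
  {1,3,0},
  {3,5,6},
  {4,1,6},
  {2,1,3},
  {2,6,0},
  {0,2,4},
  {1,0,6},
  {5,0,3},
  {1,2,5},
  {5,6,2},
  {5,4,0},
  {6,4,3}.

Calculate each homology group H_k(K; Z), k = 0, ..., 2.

H_0 = Z,  H_1 = Z^2,  H_2 = Z.

Order the vertices as 0 < 1 < 2 < 3 < 4 < 5 < 6. Listing each simplex with vertices in this order, K has dimension 2 with simplices:

  0-simplices (7): [0], [1], [2], [3], [4], [5], [6]
  1-simplices (21): [0,1], [0,2], [0,3], [0,4], [0,5], [0,6], [1,2], [1,3], [1,4], [1,5], [1,6], [2,3], [2,4], [2,5], [2,6], [3,4], [3,5], [3,6], [4,5], [4,6], [5,6]
  2-simplices (14): [0,1,3], [0,1,6], [0,2,4], [0,2,6], [0,3,5], [0,4,5], [1,2,3], [1,2,5], [1,4,5], [1,4,6], [2,3,4], [2,5,6], [3,4,6], [3,5,6]

so the chain groups are C_0 ≅ Z^7, C_1 ≅ Z^21, C_2 ≅ Z^14.

Boundary ∂_1: C_1 → C_0 maps an edge to its endpoints' difference, ∂[p,q] = q − p. For instance
  ∂[0,5] = [5] − [0].
The 7×21 boundary matrix has rank 6 and Smith normal form diag(1,1,1,1,1,1).

The boundary map ∂_2: C_2 → C_1 maps a triangle to the signed sum of its edges. For instance
  ∂[0,4,5] = [4,5] − [0,5] + [0,4],
  ∂[0,3,5] = [3,5] − [0,5] + [0,3].
The resulting 21×14 matrix has rank 13, and its Smith normal form has invariant factors (1,1,1,1,1,1,1,1,1,1,1,1,1).

Now H_k = ker ∂_k / im ∂_{k+1}, so:

  H_0: rank C_0 − rank ∂_1 = 7 − 6 = 1, and the invariant factors of ∂_1 are all 1, so H_0 ≅ Z.
  H_1: rank ker ∂_1 − rank ∂_2 = (21 − 6) − 13 = 2, and the invariant factors of ∂_2 are all 1, so H_1 ≅ Z^2.
  H_2: rank ker ∂_2 − rank ∂_3 = (14 − 13) − 0 = 1, and there is no ∂_3, so H_2 ≅ Z.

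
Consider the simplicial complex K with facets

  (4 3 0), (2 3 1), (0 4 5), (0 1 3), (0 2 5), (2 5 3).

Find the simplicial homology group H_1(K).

Order the vertices as 0 < 1 < 2 < 3 < 4 < 5. Listing each simplex with vertices in this order, K has dimension 2 with simplices:

  0-simplices (6): [0], [1], [2], [3], [4], [5]
  1-simplices (12): [0,1], [0,2], [0,3], [0,4], [0,5], [1,2], [1,3], [2,3], [2,5], [3,4], [3,5], [4,5]
  2-simplices (6): [0,1,3], [0,2,5], [0,3,4], [0,4,5], [1,2,3], [2,3,5]

so the chain groups are C_0 ≅ Z^6, C_1 ≅ Z^12, C_2 ≅ Z^6.

The boundary map ∂_1: C_1 → C_0 is given by ∂[p,q] = [q] − [p]. For instance
  ∂[0,3] = [3] − [0].
The resulting 6×12 matrix has rank 5, and its Smith normal form has invariant factors (1,1,1,1,1).

The boundary map ∂_2: C_2 → C_1 maps a triangle to the signed sum of its edges. For instance
  ∂[0,1,3] = [1,3] − [0,3] + [0,1],
  ∂[0,2,5] = [2,5] − [0,5] + [0,2].
The 12×6 boundary matrix has rank 6 and Smith normal form diag(1,1,1,1,1,1).

From H_k ≅ ker(∂_k) / im(∂_{k+1}) we obtain:

  H_1: rank ker ∂_1 − rank ∂_2 = (12 − 5) − 6 = 1, and the invariant factors of ∂_2 are all 1, so H_1 ≅ Z.

H_1 = Z.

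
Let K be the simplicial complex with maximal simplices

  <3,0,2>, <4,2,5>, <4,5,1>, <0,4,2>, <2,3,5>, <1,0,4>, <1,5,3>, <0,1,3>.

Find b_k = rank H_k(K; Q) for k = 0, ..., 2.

b_0 = 1, b_1 = 0, b_2 = 1.

Fix the vertex order 0 < 1 < 2 < 3 < 4 < 5 and write every simplex with vertices in increasing order. Then dim K = 2 and the simplices of K are:

  0-simplices (6): [0], [1], [2], [3], [4], [5]
  1-simplices (12): [0,1], [0,2], [0,3], [0,4], [1,3], [1,4], [1,5], [2,3], [2,4], [2,5], [3,5], [4,5]
  2-simplices (8): [0,1,3], [0,1,4], [0,2,3], [0,2,4], [1,3,5], [1,4,5], [2,3,5], [2,4,5]

giving chain groups C_0 ≅ Z^6, C_1 ≅ Z^12, C_2 ≅ Z^8.

Boundary ∂_1: C_1 → C_0 sends each edge [p,q] (with p < q) to q − p. For instance
  ∂[1,4] = [4] − [1].
The 6×12 boundary matrix has rank 5 and Smith normal form diag(1,1,1,1,1).

The boundary map ∂_2: C_2 → C_1 maps a triangle to the signed sum of its edges. For instance
  ∂[1,3,5] = [3,5] − [1,5] + [1,3],
  ∂[0,1,3] = [1,3] − [0,3] + [0,1].
The resulting 12×8 matrix has rank 7, and its Smith normal form has invariant factors (1,1,1,1,1,1,1).

From H_k ≅ ker(∂_k) / im(∂_{k+1}) we obtain:

  H_0: rank C_0 − rank ∂_1 = 6 − 5 = 1, and the invariant factors of ∂_1 are all 1, so H_0 = Z.
  H_1: rank ker ∂_1 − rank ∂_2 = (12 − 5) − 7 = 0, and the invariant factors of ∂_2 are all 1, so H_1 = 0.
  H_2: rank ker ∂_2 − rank ∂_3 = (8 − 7) − 0 = 1, and there is no ∂_3, so H_2 = Z.

As a check, the Euler characteristic is 6 − 12 + 8 = 2, which agrees with 1 − 0 + 1 = 2.
(K is a triangulation of the 2-sphere S^2.)

Hence the Betti numbers are b_0 = 1, b_1 = 0, b_2 = 1.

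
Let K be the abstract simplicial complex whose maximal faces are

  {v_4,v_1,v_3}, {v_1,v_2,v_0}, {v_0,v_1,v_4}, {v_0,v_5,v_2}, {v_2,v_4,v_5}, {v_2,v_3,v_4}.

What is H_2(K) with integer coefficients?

H_2 = 0.

K has 6 vertices, 12 edges, 6 triangles.
rank ∂_2 = 6, rank ∂_3 = 0 ⇒ b_2 = 6 − 6 − 0 = 0. So H_2 ≅ 0.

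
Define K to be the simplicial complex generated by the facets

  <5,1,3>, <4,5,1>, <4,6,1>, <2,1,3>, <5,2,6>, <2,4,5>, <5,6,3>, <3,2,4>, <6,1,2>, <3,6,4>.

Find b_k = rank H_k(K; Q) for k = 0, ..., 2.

Fix the vertex order 1 < 2 < 3 < 4 < 5 < 6 and write every simplex with vertices in increasing order. Then dim K = 2 and the simplices of K are:

  0-simplices (6): [1], [2], [3], [4], [5], [6]
  1-simplices (15): [1,2], [1,3], [1,4], [1,5], [1,6], [2,3], [2,4], [2,5], [2,6], [3,4], [3,5], [3,6], [4,5], [4,6], [5,6]
  2-simplices (10): [1,2,3], [1,2,6], [1,3,5], [1,4,5], [1,4,6], [2,3,4], [2,4,5], [2,5,6], [3,4,6], [3,5,6]

giving chain groups C_0 ≅ Z^6, C_1 ≅ Z^15, C_2 ≅ Z^10.

Boundary ∂_1: C_1 → C_0 sends each edge [p,q] (with p < q) to q − p. For instance
  ∂[3,4] = [4] − [3].
The resulting 6×15 matrix has rank 5, and its Smith normal form has invariant factors (1,1,1,1,1).

The boundary map ∂_2: C_2 → C_1 acts by ∂[p,q,r] = [q,r] − [p,r] + [p,q]. For instance
  ∂[1,2,3] = [2,3] − [1,3] + [1,2],
  ∂[2,3,4] = [3,4] − [2,4] + [2,3].
This gives a 15×10 integer matrix of rank 10; reducing to Smith normal form yields diagonal entries (1,1,1,1,1,1,1,1,1,2).

From H_k ≅ ker(∂_k) / im(∂_{k+1}) we obtain:

  H_0: rank C_0 − rank ∂_1 = 6 − 5 = 1, and the invariant factors of ∂_1 are all 1, so H_0 ≅ Z.
  H_1: rank ker ∂_1 − rank ∂_2 = (15 − 5) − 10 = 0, and ∂_2 has invariant factor 2 > 1, so H_1 ≅ Z/2Z.
  H_2: rank ker ∂_2 − rank ∂_3 = (10 − 10) − 0 = 0, and there is no ∂_3, so H_2 ≅ 0.

As a check, the Euler characteristic is 6 − 15 + 10 = 1, which agrees with 1 − 0 + 0 = 1.

Hence the Betti numbers are b_0 = 1, b_1 = 0, b_2 = 0.

b_0 = 1, b_1 = 0, b_2 = 0.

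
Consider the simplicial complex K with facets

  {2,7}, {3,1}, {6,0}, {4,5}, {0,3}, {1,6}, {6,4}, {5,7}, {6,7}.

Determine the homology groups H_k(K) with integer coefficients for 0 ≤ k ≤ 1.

Fix the vertex order 0 < 1 < 2 < 3 < 4 < 5 < 6 < 7 and write every simplex with vertices in increasing order. Then dim K = 1 and the simplices of K are:

  0-simplices (8): [0], [1], [2], [3], [4], [5], [6], [7]
  1-simplices (9): [0,3], [0,6], [1,3], [1,6], [2,7], [4,5], [4,6], [5,7], [6,7]

Hence C_0 ≅ Z^8, C_1 ≅ Z^9.

∂_1: C_1 → C_0 maps an edge to its endpoints' difference, ∂[p,q] = q − p. For instance
  ∂[4,5] = [5] − [4].
As a 8×9 matrix over Z this has rank 7, with invariant factors (1,1,1,1,1,1,1).

Computing H_k = (kernel of ∂_k) / (image of ∂_{k+1}):

  H_0: rank C_0 − rank ∂_1 = 8 − 7 = 1, and the invariant factors of ∂_1 are all 1, so H_0 = Z.
  H_1: rank ker ∂_1 − rank ∂_2 = (9 − 7) − 0 = 2, and there is no ∂_2, so H_1 = Z^2.

As a check, the Euler characteristic is 8 − 9 = -1, which agrees with 1 − 2 = -1.

H_0 = Z,  H_1 = Z^2.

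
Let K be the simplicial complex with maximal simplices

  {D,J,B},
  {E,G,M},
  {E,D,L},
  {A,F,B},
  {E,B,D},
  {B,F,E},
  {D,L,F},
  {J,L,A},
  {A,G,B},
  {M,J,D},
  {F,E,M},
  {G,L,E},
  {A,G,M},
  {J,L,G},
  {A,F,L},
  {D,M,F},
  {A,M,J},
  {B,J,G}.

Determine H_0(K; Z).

H_0 ≅ Z.

Take the total order A < B < D < E < F < G < J < L < M on the vertex set. Then K (dimension 2) consists of the simplices:

  0-simplices (9): A, B, D, E, F, G, J, L, M
  1-simplices (27): AB, AF, AG, AJ, AL, AM, BD, BE, BF, BG, BJ, DE, DF, DJ, DL, DM, EF, EG, EL, EM, FL, FM, GJ, GL, GM, JL, JM
  2-simplices (18): ABF, ABG, AFL, AGM, AJL, AJM, BDE, BDJ, BEF, BGJ, DEL, DFL, DFM, DJM, EFM, EGL, EGM, GJL

so the chain groups are C_0 ≅ Z^9, C_1 ≅ Z^27, C_2 ≅ Z^18.

∂_1: C_1 → C_0 is given by ∂[p,q] = [q] − [p]. For instance
  ∂BD = D − B.
The 9×27 boundary matrix has rank 8 and Smith normal form diag(1,1,1,1,1,1,1,1).

The boundary map ∂_2: C_2 → C_1 acts by ∂[p,q,r] = [q,r] − [p,r] + [p,q]. For instance
  ∂DEL = EL − DL + DE,
  ∂BDE = DE − BE + BD.
As a 27×18 matrix over Z this has rank 18, with invariant factors (1,1,1,1,1,1,1,1,1,1,1,1,1,1,1,1,1,2).

Now H_k = ker ∂_k / im ∂_{k+1}, so:

  H_0: rank C_0 − rank ∂_1 = 9 − 8 = 1, and the invariant factors of ∂_1 are all 1, so H_0 ≅ Z.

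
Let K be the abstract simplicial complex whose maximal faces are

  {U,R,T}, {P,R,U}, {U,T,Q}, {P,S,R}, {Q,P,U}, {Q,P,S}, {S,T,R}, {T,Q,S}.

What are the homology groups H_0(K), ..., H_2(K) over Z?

Fix the vertex order P < Q < R < S < T < U and write every simplex with vertices in increasing order. Then dim K = 2 and the simplices of K are:

  0-simplices (6): P, Q, R, S, T, U
  1-simplices (12): PQ, PR, PS, PU, QS, QT, QU, RS, RT, RU, ST, TU
  2-simplices (8): PQS, PQU, PRS, PRU, QST, QTU, RST, RTU

giving chain groups C_0 ≅ Z^6, C_1 ≅ Z^12, C_2 ≅ Z^8.

Boundary ∂_1: C_1 → C_0 is given by ∂[p,q] = [q] − [p].
As a 6×12 matrix over Z this has rank 5, with invariant factors (1,1,1,1,1).

The boundary map ∂_2: C_2 → C_1 sends each 2-simplex [p,q,r] to [q,r] − [p,r] + [p,q]. For instance
  ∂RST = ST − RT + RS,
  ∂QTU = TU − QU + QT.
This gives a 12×8 integer matrix of rank 7; reducing to Smith normal form yields diagonal entries (1,1,1,1,1,1,1).

Computing H_k = (kernel of ∂_k) / (image of ∂_{k+1}):

  H_0: rank C_0 − rank ∂_1 = 6 − 5 = 1, and the invariant factors of ∂_1 are all 1, so H_0 = Z.
  H_1: rank ker ∂_1 − rank ∂_2 = (12 − 5) − 7 = 0, and the invariant factors of ∂_2 are all 1, so H_1 = 0.
  H_2: rank ker ∂_2 − rank ∂_3 = (8 − 7) − 0 = 1, and there is no ∂_3, so H_2 = Z.

As a check, the Euler characteristic is 6 − 12 + 8 = 2, which agrees with 1 − 0 + 1 = 2.
(K is a triangulation of the 2-sphere S^2.)

H_0 ≅ Z,  H_1 = 0,  H_2 ≅ Z.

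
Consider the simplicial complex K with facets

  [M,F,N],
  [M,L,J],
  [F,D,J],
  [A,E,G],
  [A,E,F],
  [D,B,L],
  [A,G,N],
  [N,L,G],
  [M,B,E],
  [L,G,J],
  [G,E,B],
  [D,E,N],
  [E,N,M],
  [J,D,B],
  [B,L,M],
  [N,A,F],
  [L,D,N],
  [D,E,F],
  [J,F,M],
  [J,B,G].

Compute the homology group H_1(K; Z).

H_1 ≅ Z ⊕ Z_2.

K has 10 vertices, 30 edges, 20 triangles.
rank ∂_1 = 9, rank ∂_2 = 20 ⇒ b_1 = 30 − 9 − 20 = 1; ∂_2 has invariant factor(s) [2] giving torsion. So H_1 = Z ⊕ Z_2.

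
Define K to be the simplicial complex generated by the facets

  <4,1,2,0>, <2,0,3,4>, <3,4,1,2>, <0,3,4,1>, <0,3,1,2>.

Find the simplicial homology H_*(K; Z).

Order the vertices as 0 < 1 < 2 < 3 < 4. Listing each simplex with vertices in this order, K has dimension 3 with simplices:

  0-simplices (5): [0], [1], [2], [3], [4]
  1-simplices (10): [0,1], [0,2], [0,3], [0,4], [1,2], [1,3], [1,4], [2,3], [2,4], [3,4]
  2-simplices (10): [0,1,2], [0,1,3], [0,1,4], [0,2,3], [0,2,4], [0,3,4], [1,2,3], [1,2,4], [1,3,4], [2,3,4]
  3-simplices (5): [0,1,2,3], [0,1,2,4], [0,1,3,4], [0,2,3,4], [1,2,3,4]

so the chain groups are C_0 ≅ Z^5, C_1 ≅ Z^10, C_2 ≅ Z^10, C_3 ≅ Z^5.

Boundary ∂_1: C_1 → C_0 sends each edge [p,q] (with p < q) to q − p.
As a 5×10 matrix over Z this has rank 4, with invariant factors (1,1,1,1).

Boundary ∂_2: C_2 → C_1 sends each 2-simplex [p,q,r] to [q,r] − [p,r] + [p,q]. For instance
  ∂[0,1,2] = [1,2] − [0,2] + [0,1],
  ∂[0,1,3] = [1,3] − [0,3] + [0,1].
The 10×10 boundary matrix has rank 6 and Smith normal form diag(1,1,1,1,1,1).

Boundary ∂_3: C_3 → C_2 sends each 3-simplex σ to the alternating sum Σ_i (−1)^i (σ with its i-th vertex removed). For instance
  ∂[0,1,2,3] = [1,2,3] − [0,2,3] + [0,1,3] − [0,1,2],
  ∂[0,2,3,4] = [2,3,4] − [0,3,4] + [0,2,4] − [0,2,3].
The 10×5 boundary matrix has rank 4 and Smith normal form diag(1,1,1,1).

Reading off H_k = ker ∂_k / im ∂_{k+1}:

  H_0: rank C_0 − rank ∂_1 = 5 − 4 = 1, and the invariant factors of ∂_1 are all 1, so H_0 ≅ Z.
  H_1: rank ker ∂_1 − rank ∂_2 = (10 − 4) − 6 = 0, and the invariant factors of ∂_2 are all 1, so H_1 ≅ 0.
  H_2: rank ker ∂_2 − rank ∂_3 = (10 − 6) − 4 = 0, and the invariant factors of ∂_3 are all 1, so H_2 ≅ 0.
  H_3: rank ker ∂_3 − rank ∂_4 = (5 − 4) − 0 = 1, and there is no ∂_4, so H_3 ≅ Z.

As a check, the Euler characteristic is 5 − 10 + 10 − 5 = 0, which agrees with 1 − 0 + 0 − 1 = 0.
(K is a triangulation of the 3-sphere S^3.)

H_0 ≅ Z,  H_1 = 0,  H_2 = 0,  H_3 ≅ Z.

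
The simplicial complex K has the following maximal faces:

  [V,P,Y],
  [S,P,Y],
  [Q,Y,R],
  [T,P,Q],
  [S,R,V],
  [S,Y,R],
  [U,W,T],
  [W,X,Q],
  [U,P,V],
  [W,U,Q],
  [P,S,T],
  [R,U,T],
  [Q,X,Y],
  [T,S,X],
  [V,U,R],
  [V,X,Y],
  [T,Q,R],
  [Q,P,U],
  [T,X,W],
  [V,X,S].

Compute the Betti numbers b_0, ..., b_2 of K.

Fix the vertex order P < Q < R < S < T < U < V < W < X < Y and write every simplex with vertices in increasing order. Then dim K = 2 and the simplices of K are:

  0-simplices (10): P, Q, R, S, T, U, V, W, X, Y
  1-simplices (30): PQ, PS, PT, PU, PV, PY, QR, QT, QU, QW, QX, QY, RS, RT, RU, RV, RY, ST, SV, SX, SY, TU, TW, TX, UV, UW, VX, VY, WX, XY
  2-simplices (20): PQT, PQU, PST, PSY, PUV, PVY, QRT, QRY, QUW, QWX, QXY, RSV, RSY, RTU, RUV, STX, SVX, TUW, TWX, VXY

Hence C_0 ≅ Z^10, C_1 ≅ Z^30, C_2 ≅ Z^20.

The boundary map ∂_1: C_1 → C_0 is given by ∂[p,q] = [q] − [p].
As a 10×30 matrix over Z this has rank 9, with invariant factors (1,1,1,1,1,1,1,1,1).

∂_2: C_2 → C_1 sends each 2-simplex [p,q,r] to [q,r] − [p,r] + [p,q]. For instance
  ∂TWX = WX − TX + TW,
  ∂RUV = UV − RV + RU.
The 30×20 boundary matrix has rank 20 and Smith normal form diag(1,1,1,1,1,1,1,1,1,1,1,1,1,1,1,1,1,1,1,2).

Now H_k = ker ∂_k / im ∂_{k+1}, so:

  H_0: rank C_0 − rank ∂_1 = 10 − 9 = 1, and the invariant factors of ∂_1 are all 1, so H_0 ≅ Z.
  H_1: rank ker ∂_1 − rank ∂_2 = (30 − 9) − 20 = 1, and ∂_2 has invariant factor 2 > 1, so H_1 ≅ Z ⊕ Z/2Z.
  H_2: rank ker ∂_2 − rank ∂_3 = (20 − 20) − 0 = 0, and there is no ∂_3, so H_2 ≅ 0.

As a check, the Euler characteristic is 10 − 30 + 20 = 0, which agrees with 1 − 1 + 0 = 0.

Hence the Betti numbers are b_0 = 1, b_1 = 1, b_2 = 0.

b_0 = 1, b_1 = 1, b_2 = 0.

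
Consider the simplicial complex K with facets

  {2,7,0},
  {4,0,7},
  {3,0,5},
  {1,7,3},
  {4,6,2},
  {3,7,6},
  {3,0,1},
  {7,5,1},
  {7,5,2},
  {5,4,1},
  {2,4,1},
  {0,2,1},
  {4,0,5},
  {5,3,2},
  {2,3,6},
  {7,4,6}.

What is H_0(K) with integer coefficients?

H_0 ≅ Z.

Take the total order 0 < 1 < 2 < 3 < 4 < 5 < 6 < 7 on the vertex set. Then K (dimension 2) consists of the simplices:

  0-simplices (8): [0], [1], [2], [3], [4], [5], [6], [7]
  1-simplices (24): (24 of them)
  2-simplices (16): [0,1,2], [0,1,3], [0,2,7], [0,3,5], [0,4,5], [0,4,7], [1,2,4], [1,3,7], [1,4,5], [1,5,7], [2,3,5], [2,3,6], [2,4,6], [2,5,7], [3,6,7], [4,6,7]

Hence C_0 ≅ Z^8, C_1 ≅ Z^24, C_2 ≅ Z^16.

The boundary map ∂_1: C_1 → C_0 maps an edge to its endpoints' difference, ∂[p,q] = q − p. For instance
  ∂[4,6] = [6] − [4].
The 8×24 boundary matrix has rank 7 and Smith normal form diag(1,1,1,1,1,1,1).

∂_2: C_2 → C_1 maps a triangle to the signed sum of its edges. For instance
  ∂[2,3,6] = [3,6] − [2,6] + [2,3],
  ∂[4,6,7] = [6,7] − [4,7] + [4,6].
As a 24×16 matrix over Z this has rank 15, with invariant factors (1,1,1,1,1,1,1,1,1,1,1,1,1,1,1).

Now H_k = ker ∂_k / im ∂_{k+1}, so:

  H_0: rank C_0 − rank ∂_1 = 8 − 7 = 1, and the invariant factors of ∂_1 are all 1, so H_0 = Z.

(K is a triangulation of the torus T^2.)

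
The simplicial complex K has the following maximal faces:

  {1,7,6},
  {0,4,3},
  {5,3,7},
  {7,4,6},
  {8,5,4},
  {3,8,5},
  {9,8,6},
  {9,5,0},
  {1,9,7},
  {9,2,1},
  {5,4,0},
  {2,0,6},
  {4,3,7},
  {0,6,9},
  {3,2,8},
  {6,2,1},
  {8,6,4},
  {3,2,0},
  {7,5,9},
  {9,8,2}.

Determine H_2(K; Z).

H_2 = 0.

We work with the vertex ordering 0 < 1 < 2 < 3 < 4 < 5 < 6 < 7 < 8 < 9. The simplices of K, each written with vertices in increasing order, are:

  0-simplices (10): [0], [1], [2], [3], [4], [5], [6], [7], [8], [9]
  1-simplices (30): (30 of them)
  2-simplices (20): (20 of them)

giving chain groups C_0 ≅ Z^10, C_1 ≅ Z^30, C_2 ≅ Z^20.

∂_1: C_1 → C_0 is given by ∂[p,q] = [q] − [p]. For instance
  ∂[3,8] = [8] − [3].
As a 10×30 matrix over Z this has rank 9, with invariant factors (1,1,1,1,1,1,1,1,1).

Boundary ∂_2: C_2 → C_1 sends each 2-simplex [p,q,r] to [q,r] − [p,r] + [p,q]. For instance
  ∂[0,3,4] = [3,4] − [0,4] + [0,3],
  ∂[5,7,9] = [7,9] − [5,9] + [5,7].
The resulting 30×20 matrix has rank 20, and its Smith normal form has invariant factors (1,1,1,1,1,1,1,1,1,1,1,1,1,1,1,1,1,1,1,2).

From H_k ≅ ker(∂_k) / im(∂_{k+1}) we obtain:

  H_2: rank ker ∂_2 − rank ∂_3 = (20 − 20) − 0 = 0, and there is no ∂_3, so H_2 ≅ 0.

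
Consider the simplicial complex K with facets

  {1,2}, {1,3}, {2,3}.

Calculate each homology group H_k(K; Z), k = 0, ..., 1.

H_0 ≅ Z,  H_1 ≅ Z.

Fix the vertex order 1 < 2 < 3 and write every simplex with vertices in increasing order. Then dim K = 1 and the simplices of K are:

  0-simplices (3): [1], [2], [3]
  1-simplices (3): [1,2], [1,3], [2,3]

so the chain groups are C_0 ≅ Z^3, C_1 ≅ Z^3.

∂_1: C_1 → C_0 is given by ∂[p,q] = [q] − [p]. For instance
  ∂[1,3] = [3] − [1].
The resulting 3×3 matrix has rank 2, and its Smith normal form has invariant factors (1,1).

Reading off H_k = ker ∂_k / im ∂_{k+1}:

  H_0: rank C_0 − rank ∂_1 = 3 − 2 = 1, and the invariant factors of ∂_1 are all 1, so H_0 ≅ Z.
  H_1: rank ker ∂_1 − rank ∂_2 = (3 − 2) − 0 = 1, and there is no ∂_2, so H_1 ≅ Z.

As a check, the Euler characteristic is 3 − 3 = 0, which agrees with 1 − 1 = 0.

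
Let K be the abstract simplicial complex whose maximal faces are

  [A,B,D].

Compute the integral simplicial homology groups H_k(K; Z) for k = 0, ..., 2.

H_0 = Z,  H_1 = 0,  H_2 = 0.

We work with the vertex ordering A < B < D. The simplices of K, each written with vertices in increasing order, are:

  0-simplices (3): A, B, D
  1-simplices (3): AB, AD, BD
  2-simplices (1): ABD

so the chain groups are C_0 ≅ Z^3, C_1 ≅ Z^3, C_2 ≅ Z^1.

The boundary map ∂_1: C_1 → C_0 sends each edge [p,q] (with p < q) to q − p. For instance
  ∂AD = D − A.
The 3×3 boundary matrix has rank 2 and Smith normal form diag(1,1).

∂_2: C_2 → C_1 maps a triangle to the signed sum of its edges. For instance
  ∂ABD = BD − AD + AB.
The resulting 3×1 matrix has rank 1, and its Smith normal form has invariant factors (1).

Computing H_k = (kernel of ∂_k) / (image of ∂_{k+1}):

  H_0: rank C_0 − rank ∂_1 = 3 − 2 = 1, and the invariant factors of ∂_1 are all 1, so H_0 = Z.
  H_1: rank ker ∂_1 − rank ∂_2 = (3 − 2) − 1 = 0, and the invariant factors of ∂_2 are all 1, so H_1 = 0.
  H_2: rank ker ∂_2 − rank ∂_3 = (1 − 1) − 0 = 0, and there is no ∂_3, so H_2 = 0.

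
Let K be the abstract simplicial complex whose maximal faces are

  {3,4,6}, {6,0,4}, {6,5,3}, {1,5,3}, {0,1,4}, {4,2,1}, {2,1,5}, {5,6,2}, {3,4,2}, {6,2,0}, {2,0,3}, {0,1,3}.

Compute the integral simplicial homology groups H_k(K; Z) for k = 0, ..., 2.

H_0 ≅ Z,  H_1 ≅ Z/2,  H_2 = 0.

Fix the vertex order 0 < 1 < 2 < 3 < 4 < 5 < 6 and write every simplex with vertices in increasing order. Then dim K = 2 and the simplices of K are:

  0-simplices (7): [0], [1], [2], [3], [4], [5], [6]
  1-simplices (18): [0,1], [0,2], [0,3], [0,4], [0,6], [1,2], [1,3], [1,4], [1,5], [2,3], [2,4], [2,5], [2,6], [3,4], [3,5], [3,6], [4,6], [5,6]
  2-simplices (12): [0,1,3], [0,1,4], [0,2,3], [0,2,6], [0,4,6], [1,2,4], [1,2,5], [1,3,5], [2,3,4], [2,5,6], [3,4,6], [3,5,6]

so the chain groups are C_0 ≅ Z^7, C_1 ≅ Z^18, C_2 ≅ Z^12.

Boundary ∂_1: C_1 → C_0 maps an edge to its endpoints' difference, ∂[p,q] = q − p. For instance
  ∂[3,5] = [5] − [3].
This gives a 7×18 integer matrix of rank 6; reducing to Smith normal form yields diagonal entries (1,1,1,1,1,1).

Boundary ∂_2: C_2 → C_1 sends each 2-simplex [p,q,r] to [q,r] − [p,r] + [p,q]. For instance
  ∂[2,5,6] = [5,6] − [2,6] + [2,5],
  ∂[0,4,6] = [4,6] − [0,6] + [0,4].
As a 18×12 matrix over Z this has rank 12, with invariant factors (1,1,1,1,1,1,1,1,1,1,1,2).

Computing H_k = (kernel of ∂_k) / (image of ∂_{k+1}):

  H_0: rank C_0 − rank ∂_1 = 7 − 6 = 1, and the invariant factors of ∂_1 are all 1, so H_0 ≅ Z.
  H_1: rank ker ∂_1 − rank ∂_2 = (18 − 6) − 12 = 0, and ∂_2 has invariant factor 2 > 1, so H_1 ≅ Z/2.
  H_2: rank ker ∂_2 − rank ∂_3 = (12 − 12) − 0 = 0, and there is no ∂_3, so H_2 ≅ 0.

As a check, the Euler characteristic is 7 − 18 + 12 = 1, which agrees with 1 − 0 + 0 = 1.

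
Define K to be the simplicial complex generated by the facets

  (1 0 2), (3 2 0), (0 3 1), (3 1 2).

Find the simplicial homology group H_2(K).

We work with the vertex ordering 0 < 1 < 2 < 3. The simplices of K, each written with vertices in increasing order, are:

  0-simplices (4): [0], [1], [2], [3]
  1-simplices (6): [0,1], [0,2], [0,3], [1,2], [1,3], [2,3]
  2-simplices (4): [0,1,2], [0,1,3], [0,2,3], [1,2,3]

so the chain groups are C_0 ≅ Z^4, C_1 ≅ Z^6, C_2 ≅ Z^4.

∂_1: C_1 → C_0 maps an edge to its endpoints' difference, ∂[p,q] = q − p. For instance
  ∂[0,1] = [1] − [0].
The resulting 4×6 matrix has rank 3, and its Smith normal form has invariant factors (1,1,1).

Boundary ∂_2: C_2 → C_1 maps a triangle to the signed sum of its edges. For instance
  ∂[1,2,3] = [2,3] − [1,3] + [1,2],
  ∂[0,1,3] = [1,3] − [0,3] + [0,1].
As a 6×4 matrix over Z this has rank 3, with invariant factors (1,1,1).

From H_k ≅ ker(∂_k) / im(∂_{k+1}) we obtain:

  H_2: rank ker ∂_2 − rank ∂_3 = (4 − 3) − 0 = 1, and there is no ∂_3, so H_2 ≅ Z.

H_2 = Z.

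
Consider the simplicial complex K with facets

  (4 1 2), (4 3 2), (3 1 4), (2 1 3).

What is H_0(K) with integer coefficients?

Fix the vertex order 1 < 2 < 3 < 4 and write every simplex with vertices in increasing order. Then dim K = 2 and the simplices of K are:

  0-simplices (4): [1], [2], [3], [4]
  1-simplices (6): [1,2], [1,3], [1,4], [2,3], [2,4], [3,4]
  2-simplices (4): [1,2,3], [1,2,4], [1,3,4], [2,3,4]

so the chain groups are C_0 ≅ Z^4, C_1 ≅ Z^6, C_2 ≅ Z^4.

The boundary map ∂_1: C_1 → C_0 sends each edge [p,q] (with p < q) to q − p.
As a 4×6 matrix over Z this has rank 3, with invariant factors (1,1,1).

∂_2: C_2 → C_1 acts by ∂[p,q,r] = [q,r] − [p,r] + [p,q]. For instance
  ∂[1,2,3] = [2,3] − [1,3] + [1,2],
  ∂[2,3,4] = [3,4] − [2,4] + [2,3].
The resulting 6×4 matrix has rank 3, and its Smith normal form has invariant factors (1,1,1).

Computing H_k = (kernel of ∂_k) / (image of ∂_{k+1}):

  H_0: rank C_0 − rank ∂_1 = 4 − 3 = 1, and the invariant factors of ∂_1 are all 1, so H_0 = Z.

(K is a triangulation of the 2-sphere S^2.)

H_0 = Z.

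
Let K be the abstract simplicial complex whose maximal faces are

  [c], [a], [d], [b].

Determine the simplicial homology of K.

H_0 = Z^4.

Order the vertices as a < b < c < d. Listing each simplex with vertices in this order, K has dimension 0 with simplices:

  0-simplices (4): a, b, c, d

so the chain groups are C_0 ≅ Z^4.

From H_k ≅ ker(∂_k) / im(∂_{k+1}) we obtain:

  H_0: rank C_0 − rank ∂_1 = 4 − 0 = 4, and there is no ∂_1, so H_0 ≅ Z^4.

(K is a triangulation of a set of 4 points.)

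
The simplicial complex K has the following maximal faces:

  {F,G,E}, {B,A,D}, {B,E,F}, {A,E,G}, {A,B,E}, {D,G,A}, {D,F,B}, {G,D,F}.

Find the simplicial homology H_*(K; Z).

Fix the vertex order A < B < D < E < F < G and write every simplex with vertices in increasing order. Then dim K = 2 and the simplices of K are:

  0-simplices (6): A, B, D, E, F, G
  1-simplices (12): AB, AD, AE, AG, BD, BE, BF, DF, DG, EF, EG, FG
  2-simplices (8): ABD, ABE, ADG, AEG, BDF, BEF, DFG, EFG

so the chain groups are C_0 ≅ Z^6, C_1 ≅ Z^12, C_2 ≅ Z^8.

∂_1: C_1 → C_0 sends each edge [p,q] (with p < q) to q − p. For instance
  ∂EG = G − E.
The 6×12 boundary matrix has rank 5 and Smith normal form diag(1,1,1,1,1).

∂_2: C_2 → C_1 sends each 2-simplex [p,q,r] to [q,r] − [p,r] + [p,q]. For instance
  ∂ADG = DG − AG + AD,
  ∂BEF = EF − BF + BE.
This gives a 12×8 integer matrix of rank 7; reducing to Smith normal form yields diagonal entries (1,1,1,1,1,1,1).

Reading off H_k = ker ∂_k / im ∂_{k+1}:

  H_0: rank C_0 − rank ∂_1 = 6 − 5 = 1, and the invariant factors of ∂_1 are all 1, so H_0 = Z.
  H_1: rank ker ∂_1 − rank ∂_2 = (12 − 5) − 7 = 0, and the invariant factors of ∂_2 are all 1, so H_1 = 0.
  H_2: rank ker ∂_2 − rank ∂_3 = (8 − 7) − 0 = 1, and there is no ∂_3, so H_2 = Z.

(K is a triangulation of the 2-sphere S^2.)

H_0 = Z,  H_1 = 0,  H_2 = Z.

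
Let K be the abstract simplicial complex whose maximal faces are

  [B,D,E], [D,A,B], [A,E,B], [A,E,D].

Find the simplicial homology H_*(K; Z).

H_0 ≅ Z,  H_1 = 0,  H_2 ≅ Z.

K has 4 vertices, 6 edges, 4 triangles.
rank ∂_0 = 0, rank ∂_1 = 3 ⇒ b_0 = 4 − 0 − 3 = 1; all invariant factors of ∂_1 are 1 so no torsion. So H_0 = Z.
rank ∂_1 = 3, rank ∂_2 = 3 ⇒ b_1 = 6 − 3 − 3 = 0; all invariant factors of ∂_2 are 1 so no torsion. So H_1 = 0.
rank ∂_2 = 3, rank ∂_3 = 0 ⇒ b_2 = 4 − 3 − 0 = 1. So H_2 = Z.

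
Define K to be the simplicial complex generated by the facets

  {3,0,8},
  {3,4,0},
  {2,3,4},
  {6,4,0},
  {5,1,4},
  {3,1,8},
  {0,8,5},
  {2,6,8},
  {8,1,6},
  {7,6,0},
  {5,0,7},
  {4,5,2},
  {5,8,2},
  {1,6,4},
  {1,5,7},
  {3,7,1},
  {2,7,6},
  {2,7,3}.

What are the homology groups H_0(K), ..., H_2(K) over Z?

H_0 ≅ Z,  H_1 ≅ Z^2,  H_2 ≅ Z.

K has 9 vertices, 27 edges, 18 triangles.
rank ∂_0 = 0, rank ∂_1 = 8 ⇒ b_0 = 9 − 0 − 8 = 1; all invariant factors of ∂_1 are 1 so no torsion. So H_0 = Z.
rank ∂_1 = 8, rank ∂_2 = 17 ⇒ b_1 = 27 − 8 − 17 = 2; all invariant factors of ∂_2 are 1 so no torsion. So H_1 = Z^2.
rank ∂_2 = 17, rank ∂_3 = 0 ⇒ b_2 = 18 − 17 − 0 = 1. So H_2 = Z.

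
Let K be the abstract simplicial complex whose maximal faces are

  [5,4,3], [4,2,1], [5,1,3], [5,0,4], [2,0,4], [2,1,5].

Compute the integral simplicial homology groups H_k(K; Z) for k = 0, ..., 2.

H_0 = Z,  H_1 = Z,  H_2 = 0.

K has 6 vertices, 12 edges, 6 triangles.
rank ∂_0 = 0, rank ∂_1 = 5 ⇒ b_0 = 6 − 0 − 5 = 1; all invariant factors of ∂_1 are 1 so no torsion. So H_0 = Z.
rank ∂_1 = 5, rank ∂_2 = 6 ⇒ b_1 = 12 − 5 − 6 = 1; all invariant factors of ∂_2 are 1 so no torsion. So H_1 = Z.
rank ∂_2 = 6, rank ∂_3 = 0 ⇒ b_2 = 6 − 6 − 0 = 0. So H_2 = 0.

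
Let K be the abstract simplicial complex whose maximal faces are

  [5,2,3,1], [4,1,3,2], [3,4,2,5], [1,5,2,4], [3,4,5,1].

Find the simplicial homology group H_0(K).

H_0 = Z.

Fix the vertex order 1 < 2 < 3 < 4 < 5 and write every simplex with vertices in increasing order. Then dim K = 3 and the simplices of K are:

  0-simplices (5): [1], [2], [3], [4], [5]
  1-simplices (10): [1,2], [1,3], [1,4], [1,5], [2,3], [2,4], [2,5], [3,4], [3,5], [4,5]
  2-simplices (10): [1,2,3], [1,2,4], [1,2,5], [1,3,4], [1,3,5], [1,4,5], [2,3,4], [2,3,5], [2,4,5], [3,4,5]
  3-simplices (5): [1,2,3,4], [1,2,3,5], [1,2,4,5], [1,3,4,5], [2,3,4,5]

giving chain groups C_0 ≅ Z^5, C_1 ≅ Z^10, C_2 ≅ Z^10, C_3 ≅ Z^5.

∂_1: C_1 → C_0 sends each edge [p,q] (with p < q) to q − p. For instance
  ∂[3,5] = [5] − [3].
The 5×10 boundary matrix has rank 4 and Smith normal form diag(1,1,1,1).

∂_2: C_2 → C_1 sends each 2-simplex [p,q,r] to [q,r] − [p,r] + [p,q]. For instance
  ∂[2,3,5] = [3,5] − [2,5] + [2,3],
  ∂[1,4,5] = [4,5] − [1,5] + [1,4].
The 10×10 boundary matrix has rank 6 and Smith normal form diag(1,1,1,1,1,1).

The boundary map ∂_3: C_3 → C_2 sends each 3-simplex σ to the alternating sum Σ_i (−1)^i (σ with its i-th vertex removed). For instance
  ∂[1,2,3,4] = [2,3,4] − [1,3,4] + [1,2,4] − [1,2,3],
  ∂[2,3,4,5] = [3,4,5] − [2,4,5] + [2,3,5] − [2,3,4].
As a 10×5 matrix over Z this has rank 4, with invariant factors (1,1,1,1).

Now H_k = ker ∂_k / im ∂_{k+1}, so:

  H_0: rank C_0 − rank ∂_1 = 5 − 4 = 1, and the invariant factors of ∂_1 are all 1, so H_0 ≅ Z.

(K is a triangulation of the 3-sphere S^3.)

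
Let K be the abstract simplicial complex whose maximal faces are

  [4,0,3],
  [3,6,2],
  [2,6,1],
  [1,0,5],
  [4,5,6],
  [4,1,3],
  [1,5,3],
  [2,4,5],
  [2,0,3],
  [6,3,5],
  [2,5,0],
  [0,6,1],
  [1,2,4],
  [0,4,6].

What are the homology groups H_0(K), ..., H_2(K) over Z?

K has 7 vertices, 21 edges, 14 triangles.
rank ∂_0 = 0, rank ∂_1 = 6 ⇒ b_0 = 7 − 0 − 6 = 1; all invariant factors of ∂_1 are 1 so no torsion. So H_0 = Z.
rank ∂_1 = 6, rank ∂_2 = 13 ⇒ b_1 = 21 − 6 − 13 = 2; all invariant factors of ∂_2 are 1 so no torsion. So H_1 = Z^2.
rank ∂_2 = 13, rank ∂_3 = 0 ⇒ b_2 = 14 − 13 − 0 = 1. So H_2 = Z.

H_0 = Z,  H_1 = Z^2,  H_2 = Z.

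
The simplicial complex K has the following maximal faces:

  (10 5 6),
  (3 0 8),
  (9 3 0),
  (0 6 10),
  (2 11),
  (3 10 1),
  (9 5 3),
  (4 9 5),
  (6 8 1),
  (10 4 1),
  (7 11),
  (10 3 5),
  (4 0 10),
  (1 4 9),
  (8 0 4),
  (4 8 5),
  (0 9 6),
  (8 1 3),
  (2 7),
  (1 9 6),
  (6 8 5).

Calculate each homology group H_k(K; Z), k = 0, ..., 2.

H_0 ≅ Z^2,  H_1 ≅ Z^3,  H_2 ≅ Z.

We work with the vertex ordering 0 < 1 < 2 < 3 < 4 < 5 < 6 < 7 < 8 < 9 < 10 < 11. The simplices of K, each written with vertices in increasing order, are:

  0-simplices (12): [0], [1], [2], [3], [4], [5], [6], [7], [8], [9], [10], [11]
  1-simplices (30): (30 of them)
  2-simplices (18): (18 of them)

giving chain groups C_0 ≅ Z^12, C_1 ≅ Z^30, C_2 ≅ Z^18.

∂_1: C_1 → C_0 maps an edge to its endpoints' difference, ∂[p,q] = q − p.
This gives a 12×30 integer matrix of rank 10; reducing to Smith normal form yields diagonal entries (1,1,1,1,1,1,1,1,1,1).

∂_2: C_2 → C_1 acts by ∂[p,q,r] = [q,r] − [p,r] + [p,q]. For instance
  ∂[0,3,9] = [3,9] − [0,9] + [0,3],
  ∂[0,6,9] = [6,9] − [0,9] + [0,6].
This gives a 30×18 integer matrix of rank 17; reducing to Smith normal form yields diagonal entries (1,1,1,1,1,1,1,1,1,1,1,1,1,1,1,1,1).

Now H_k = ker ∂_k / im ∂_{k+1}, so:

  H_0: rank C_0 − rank ∂_1 = 12 − 10 = 2, and the invariant factors of ∂_1 are all 1, so H_0 = Z^2.
  H_1: rank ker ∂_1 − rank ∂_2 = (30 − 10) − 17 = 3, and the invariant factors of ∂_2 are all 1, so H_1 = Z^3.
  H_2: rank ker ∂_2 − rank ∂_3 = (18 − 17) − 0 = 1, and there is no ∂_3, so H_2 = Z.

As a check, the Euler characteristic is 12 − 30 + 18 = 0, which agrees with 2 − 3 + 1 = 0.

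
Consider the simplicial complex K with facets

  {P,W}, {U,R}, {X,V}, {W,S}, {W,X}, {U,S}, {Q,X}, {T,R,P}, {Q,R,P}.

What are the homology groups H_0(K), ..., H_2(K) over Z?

H_0 ≅ Z,  H_1 ≅ Z^2,  H_2 = 0.

Fix the vertex order P < Q < R < S < T < U < V < W < X and write every simplex with vertices in increasing order. Then dim K = 2 and the simplices of K are:

  0-simplices (9): P, Q, R, S, T, U, V, W, X
  1-simplices (12): PQ, PR, PT, PW, QR, QX, RT, RU, SU, SW, VX, WX
  2-simplices (2): PQR, PRT

so the chain groups are C_0 ≅ Z^9, C_1 ≅ Z^12, C_2 ≅ Z^2.

∂_1: C_1 → C_0 sends each edge [p,q] (with p < q) to q − p. For instance
  ∂SU = U − S.
The resulting 9×12 matrix has rank 8, and its Smith normal form has invariant factors (1,1,1,1,1,1,1,1).

Boundary ∂_2: C_2 → C_1 maps a triangle to the signed sum of its edges. For instance
  ∂PRT = RT − PT + PR,
  ∂PQR = QR − PR + PQ.
The resulting 12×2 matrix has rank 2, and its Smith normal form has invariant factors (1,1).

Reading off H_k = ker ∂_k / im ∂_{k+1}:

  H_0: rank C_0 − rank ∂_1 = 9 − 8 = 1, and the invariant factors of ∂_1 are all 1, so H_0 ≅ Z.
  H_1: rank ker ∂_1 − rank ∂_2 = (12 − 8) − 2 = 2, and the invariant factors of ∂_2 are all 1, so H_1 ≅ Z^2.
  H_2: rank ker ∂_2 − rank ∂_3 = (2 − 2) − 0 = 0, and there is no ∂_3, so H_2 ≅ 0.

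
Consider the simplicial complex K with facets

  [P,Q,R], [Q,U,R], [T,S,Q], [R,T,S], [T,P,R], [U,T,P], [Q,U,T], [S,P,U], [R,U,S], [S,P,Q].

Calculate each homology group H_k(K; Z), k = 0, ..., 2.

H_0 ≅ Z,  H_1 ≅ Z/2,  H_2 = 0.

We work with the vertex ordering P < Q < R < S < T < U. The simplices of K, each written with vertices in increasing order, are:

  0-simplices (6): P, Q, R, S, T, U
  1-simplices (15): PQ, PR, PS, PT, PU, QR, QS, QT, QU, RS, RT, RU, ST, SU, TU
  2-simplices (10): PQR, PQS, PRT, PSU, PTU, QRU, QST, QTU, RST, RSU

Hence C_0 ≅ Z^6, C_1 ≅ Z^15, C_2 ≅ Z^10.

The boundary map ∂_1: C_1 → C_0 sends each edge [p,q] (with p < q) to q − p.
This gives a 6×15 integer matrix of rank 5; reducing to Smith normal form yields diagonal entries (1,1,1,1,1).

∂_2: C_2 → C_1 sends each 2-simplex [p,q,r] to [q,r] − [p,r] + [p,q]. For instance
  ∂QST = ST − QT + QS,
  ∂PRT = RT − PT + PR.
The 15×10 boundary matrix has rank 10 and Smith normal form diag(1,1,1,1,1,1,1,1,1,2).

Computing H_k = (kernel of ∂_k) / (image of ∂_{k+1}):

  H_0: rank C_0 − rank ∂_1 = 6 − 5 = 1, and the invariant factors of ∂_1 are all 1, so H_0 ≅ Z.
  H_1: rank ker ∂_1 − rank ∂_2 = (15 − 5) − 10 = 0, and ∂_2 has invariant factor 2 > 1, so H_1 ≅ Z/2.
  H_2: rank ker ∂_2 − rank ∂_3 = (10 − 10) − 0 = 0, and there is no ∂_3, so H_2 ≅ 0.

As a check, the Euler characteristic is 6 − 15 + 10 = 1, which agrees with 1 − 0 + 0 = 1.
(K is a triangulation of the real projective plane RP^2.)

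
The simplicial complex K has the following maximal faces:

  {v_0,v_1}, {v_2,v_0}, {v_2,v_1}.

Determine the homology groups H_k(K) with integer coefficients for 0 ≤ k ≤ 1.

We work with the vertex ordering v_0 < v_1 < v_2. The simplices of K, each written with vertices in increasing order, are:

  0-simplices (3): [v_0], [v_1], [v_2]
  1-simplices (3): [v_0,v_1], [v_0,v_2], [v_1,v_2]

so the chain groups are C_0 ≅ Z^3, C_1 ≅ Z^3.

Boundary ∂_1: C_1 → C_0 sends each edge [p,q] (with p < q) to q − p. For instance
  ∂[v_0,v_1] = [v_1] − [v_0].
This gives a 3×3 integer matrix of rank 2; reducing to Smith normal form yields diagonal entries (1,1).

Computing H_k = (kernel of ∂_k) / (image of ∂_{k+1}):

  H_0: rank C_0 − rank ∂_1 = 3 − 2 = 1, and the invariant factors of ∂_1 are all 1, so H_0 ≅ Z.
  H_1: rank ker ∂_1 − rank ∂_2 = (3 − 2) − 0 = 1, and there is no ∂_2, so H_1 ≅ Z.

H_0 = Z,  H_1 = Z.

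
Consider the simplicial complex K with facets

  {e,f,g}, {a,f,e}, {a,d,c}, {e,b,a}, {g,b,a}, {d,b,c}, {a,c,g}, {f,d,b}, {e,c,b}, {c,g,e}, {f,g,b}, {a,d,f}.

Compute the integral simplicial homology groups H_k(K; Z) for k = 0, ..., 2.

Fix the vertex order a < b < c < d < e < f < g and write every simplex with vertices in increasing order. Then dim K = 2 and the simplices of K are:

  0-simplices (7): a, b, c, d, e, f, g
  1-simplices (18): ab, ac, ad, ae, af, ag, bc, bd, be, bf, bg, cd, ce, cg, df, ef, eg, fg
  2-simplices (12): abe, abg, acd, acg, adf, aef, bcd, bce, bdf, bfg, ceg, efg

giving chain groups C_0 ≅ Z^7, C_1 ≅ Z^18, C_2 ≅ Z^12.

Boundary ∂_1: C_1 → C_0 is given by ∂[p,q] = [q] − [p]. For instance
  ∂ae = e − a.
This gives a 7×18 integer matrix of rank 6; reducing to Smith normal form yields diagonal entries (1,1,1,1,1,1).

∂_2: C_2 → C_1 sends each 2-simplex [p,q,r] to [q,r] − [p,r] + [p,q]. For instance
  ∂acd = cd − ad + ac,
  ∂efg = fg − eg + ef.
The 18×12 boundary matrix has rank 12 and Smith normal form diag(1,1,1,1,1,1,1,1,1,1,1,2).

Now H_k = ker ∂_k / im ∂_{k+1}, so:

  H_0: rank C_0 − rank ∂_1 = 7 − 6 = 1, and the invariant factors of ∂_1 are all 1, so H_0 = Z.
  H_1: rank ker ∂_1 − rank ∂_2 = (18 − 6) − 12 = 0, and ∂_2 has invariant factor 2 > 1, so H_1 = Z/2.
  H_2: rank ker ∂_2 − rank ∂_3 = (12 − 12) − 0 = 0, and there is no ∂_3, so H_2 = 0.

H_0 = Z,  H_1 = Z/2,  H_2 = 0.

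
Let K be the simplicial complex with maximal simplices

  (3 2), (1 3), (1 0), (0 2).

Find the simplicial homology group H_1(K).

H_1 ≅ Z.

Fix the vertex order 0 < 1 < 2 < 3 and write every simplex with vertices in increasing order. Then dim K = 1 and the simplices of K are:

  0-simplices (4): [0], [1], [2], [3]
  1-simplices (4): [0,1], [0,2], [1,3], [2,3]

Hence C_0 ≅ Z^4, C_1 ≅ Z^4.

∂_1: C_1 → C_0 is given by ∂[p,q] = [q] − [p]. For instance
  ∂[2,3] = [3] − [2].
The resulting 4×4 matrix has rank 3, and its Smith normal form has invariant factors (1,1,1).

Now H_k = ker ∂_k / im ∂_{k+1}, so:

  H_1: rank ker ∂_1 − rank ∂_2 = (4 − 3) − 0 = 1, and there is no ∂_2, so H_1 ≅ Z.

(K is a triangulation of the circle S^1.)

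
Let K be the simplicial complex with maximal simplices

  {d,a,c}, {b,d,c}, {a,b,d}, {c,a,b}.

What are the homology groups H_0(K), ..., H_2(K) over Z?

Take the total order a < b < c < d on the vertex set. Then K (dimension 2) consists of the simplices:

  0-simplices (4): a, b, c, d
  1-simplices (6): ab, ac, ad, bc, bd, cd
  2-simplices (4): abc, abd, acd, bcd

giving chain groups C_0 ≅ Z^4, C_1 ≅ Z^6, C_2 ≅ Z^4.

Boundary ∂_1: C_1 → C_0 is given by ∂[p,q] = [q] − [p].
The 4×6 boundary matrix has rank 3 and Smith normal form diag(1,1,1).

Boundary ∂_2: C_2 → C_1 acts by ∂[p,q,r] = [q,r] − [p,r] + [p,q]. For instance
  ∂abc = bc − ac + ab,
  ∂acd = cd − ad + ac.
This gives a 6×4 integer matrix of rank 3; reducing to Smith normal form yields diagonal entries (1,1,1).

Reading off H_k = ker ∂_k / im ∂_{k+1}:

  H_0: rank C_0 − rank ∂_1 = 4 − 3 = 1, and the invariant factors of ∂_1 are all 1, so H_0 = Z.
  H_1: rank ker ∂_1 − rank ∂_2 = (6 − 3) − 3 = 0, and the invariant factors of ∂_2 are all 1, so H_1 = 0.
  H_2: rank ker ∂_2 − rank ∂_3 = (4 − 3) − 0 = 1, and there is no ∂_3, so H_2 = Z.

As a check, the Euler characteristic is 4 − 6 + 4 = 2, which agrees with 1 − 0 + 1 = 2.

H_0 ≅ Z,  H_1 = 0,  H_2 ≅ Z.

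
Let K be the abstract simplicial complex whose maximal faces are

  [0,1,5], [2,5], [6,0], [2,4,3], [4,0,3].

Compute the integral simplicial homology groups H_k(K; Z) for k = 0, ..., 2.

We work with the vertex ordering 0 < 1 < 2 < 3 < 4 < 5 < 6. The simplices of K, each written with vertices in increasing order, are:

  0-simplices (7): [0], [1], [2], [3], [4], [5], [6]
  1-simplices (10): [0,1], [0,3], [0,4], [0,5], [0,6], [1,5], [2,3], [2,4], [2,5], [3,4]
  2-simplices (3): [0,1,5], [0,3,4], [2,3,4]

giving chain groups C_0 ≅ Z^7, C_1 ≅ Z^10, C_2 ≅ Z^3.

∂_1: C_1 → C_0 sends each edge [p,q] (with p < q) to q − p. For instance
  ∂[2,3] = [3] − [2].
As a 7×10 matrix over Z this has rank 6, with invariant factors (1,1,1,1,1,1).

Boundary ∂_2: C_2 → C_1 acts by ∂[p,q,r] = [q,r] − [p,r] + [p,q]. For instance
  ∂[2,3,4] = [3,4] − [2,4] + [2,3],
  ∂[0,3,4] = [3,4] − [0,4] + [0,3].
The 10×3 boundary matrix has rank 3 and Smith normal form diag(1,1,1).

Reading off H_k = ker ∂_k / im ∂_{k+1}:

  H_0: rank C_0 − rank ∂_1 = 7 − 6 = 1, and the invariant factors of ∂_1 are all 1, so H_0 = Z.
  H_1: rank ker ∂_1 − rank ∂_2 = (10 − 6) − 3 = 1, and the invariant factors of ∂_2 are all 1, so H_1 = Z.
  H_2: rank ker ∂_2 − rank ∂_3 = (3 − 3) − 0 = 0, and there is no ∂_3, so H_2 = 0.

H_0 = Z,  H_1 = Z,  H_2 = 0.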